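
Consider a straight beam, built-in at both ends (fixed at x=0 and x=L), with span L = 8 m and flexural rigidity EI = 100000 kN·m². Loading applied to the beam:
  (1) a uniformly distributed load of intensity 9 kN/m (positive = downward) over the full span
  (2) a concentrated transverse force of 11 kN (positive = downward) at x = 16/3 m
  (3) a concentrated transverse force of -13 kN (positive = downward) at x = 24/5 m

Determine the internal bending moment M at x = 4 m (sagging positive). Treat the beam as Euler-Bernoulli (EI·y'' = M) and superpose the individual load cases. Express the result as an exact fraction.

Load 1 — uniform load w=9 kN/m over full span:
  M_1 = wLx/2 - wL²/12 - wx²/2 = 9·8·4/2 - 9·8²/12 - 9·4²/2 = 24 kN·m
Load 2 — point force P=11 kN at a=16/3 m (b=L-a=8/3):
  M_2 = Pb²(3a+b)x/L³ - Pab²/L²  [x≤a] = 11·(8/3)²·(3·(16/3)+(8/3))·4/8³ - 11·(16/3)·(8/3)²/8² = 44/9 kN·m
Load 3 — point force P=-13 kN at a=24/5 m (b=L-a=16/5):
  M_3 = Pb²(3a+b)x/L³ - Pab²/L²  [x≤a] = (-13)·(16/5)²·(3·(24/5)+(16/5))·4/8³ - (-13)·(24/5)·(16/5)²/8² = -208/25 kN·m
Superposition: M = Σ M_i = 4628/225 kN·m ≈ 20.568889 kN·m

M(4) = 4628/225 kN·m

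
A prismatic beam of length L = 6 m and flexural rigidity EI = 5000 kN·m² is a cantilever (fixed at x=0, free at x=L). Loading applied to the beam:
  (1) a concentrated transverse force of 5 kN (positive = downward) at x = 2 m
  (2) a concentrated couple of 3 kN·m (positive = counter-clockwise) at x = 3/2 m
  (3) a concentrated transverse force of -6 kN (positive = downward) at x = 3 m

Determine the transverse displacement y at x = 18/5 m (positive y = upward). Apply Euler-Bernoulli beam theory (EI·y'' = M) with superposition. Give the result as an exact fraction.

Load 1 — point force P=5 kN at a=2 m (b=L-a=4):
  y_1 = -Pa²(3x-a)/(6EI)  [x>a] = -5·2²·(3·(18/5)-2)/(6·5000) = -11/1875 m
Load 2 — applied couple M₀=3 kN·m at a=3/2 m (b=L-a=9/2):
  y_2 = M₀a(2x-a)/(2EI)  [x>a] = 3·(3/2)·(2·(18/5)-(3/2))/(2·5000) = 513/200000 m
Load 3 — point force P=-6 kN at a=3 m (b=L-a=3):
  y_3 = -Pa²(3x-a)/(6EI)  [x>a] = -(-6)·3²·(3·(18/5)-3)/(6·5000) = 351/25000 m
Superposition: y = Σ y_i = 6443/600000 m ≈ 0.010738 m

y(18/5) = 6443/600000 m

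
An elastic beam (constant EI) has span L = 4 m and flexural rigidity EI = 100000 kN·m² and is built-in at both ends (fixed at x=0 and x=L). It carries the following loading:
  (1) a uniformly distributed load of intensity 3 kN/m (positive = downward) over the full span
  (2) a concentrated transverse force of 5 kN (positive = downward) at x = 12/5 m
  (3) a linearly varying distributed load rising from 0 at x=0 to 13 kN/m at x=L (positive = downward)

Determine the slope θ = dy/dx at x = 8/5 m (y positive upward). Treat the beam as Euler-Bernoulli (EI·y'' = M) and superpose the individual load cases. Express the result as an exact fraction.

Load 1 — uniform load w=3 kN/m over full span:
  θ_1 = -wx(L-x)(L-2x)/(12EI) = -3·(8/5)·(4-(8/5))·(4-2·(8/5))/(12·100000) = -3/390625 rad
Load 2 — point force P=5 kN at a=12/5 m (b=L-a=8/5):
  θ_2 = -Pb²x(2aL-(3a+b)x)/(2L³EI)  [x≤a] = -5·(8/5)²·(8/5)·(2·(12/5)·4-(3·(12/5)+(8/5))·(8/5))/(2·4³·100000) = -16/1953125 rad
Load 3 — triangular load w₀=13 kN/m (0→w₀ over full span):
  θ_3 = -w₀(2x(L-x)(L-2x)(x+2L)+x²(L-x)²)/(120LEI) = -13·(2·(8/5)·(4-(8/5))·(4-2·(8/5))·((8/5)+2·4)+(8/5)²·(4-(8/5))²)/(120·4·100000) = -39/1953125 rad
Superposition: θ = Σ θ_i = -14/390625 rad ≈ -0.000036 rad

θ(8/5) = -14/390625 rad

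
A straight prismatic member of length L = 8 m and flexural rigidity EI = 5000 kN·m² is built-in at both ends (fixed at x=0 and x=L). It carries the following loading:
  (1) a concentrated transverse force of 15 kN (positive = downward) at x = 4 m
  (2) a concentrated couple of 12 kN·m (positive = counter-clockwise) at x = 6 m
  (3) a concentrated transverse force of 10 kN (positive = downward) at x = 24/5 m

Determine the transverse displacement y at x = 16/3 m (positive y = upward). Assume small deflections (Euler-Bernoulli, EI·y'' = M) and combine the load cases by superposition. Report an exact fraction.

y(16/3) = -5128/421875 m

Load 1 — point force P=15 kN at a=4 m (b=L-a=4):
  y_1 = -Pa²(L-x)²(3bL-(3b+a)(L-x))/(6L³EI)  [x>a] = -15·4²·(8-(16/3))²·(3·4·8-(3·4+4)·(8-(16/3)))/(6·8³·5000) = -4/675 m
Load 2 — applied couple M₀=12 kN·m at a=6 m (b=L-a=2):
  y_2 = (R_Ax³/6 - M_Ax²/2)/EI  [x≤a] with R_A=27/16, M_A=15/4 = ((27/16)·(16/3)³/6 - (15/4)·(16/3)²/2)/5000 = -4/1875 m
Load 3 — point force P=10 kN at a=24/5 m (b=L-a=16/5):
  y_3 = -Pa²(L-x)²(3bL-(3b+a)(L-x))/(6L³EI)  [x>a] = -10·(24/5)²·(8-(16/3))²·(3·(16/5)·8-(3·(16/5)+(24/5))·(8-(16/3)))/(6·8³·5000) = -64/15625 m
Superposition: y = Σ y_i = -5128/421875 m ≈ -0.012155 m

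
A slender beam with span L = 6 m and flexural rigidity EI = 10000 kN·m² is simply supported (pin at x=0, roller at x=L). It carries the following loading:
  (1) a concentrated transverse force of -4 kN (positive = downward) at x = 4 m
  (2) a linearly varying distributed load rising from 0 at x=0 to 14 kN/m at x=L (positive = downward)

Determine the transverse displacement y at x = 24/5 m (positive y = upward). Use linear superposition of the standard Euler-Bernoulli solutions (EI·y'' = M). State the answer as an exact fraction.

y(24/5) = -187027/29296875 m

Load 1 — point force P=-4 kN at a=4 m (b=L-a=2):
  y_1 = -Pa(L-x)(2Lx-a²-x²)/(6LEI)  [x>a] = -(-4)·4·(6-(24/5))·(2·6·(24/5)-4²-(24/5)²)/(6·6·10000) = 232/234375 m
Load 2 — triangular load w₀=14 kN/m (0→w₀ over full span):
  y_2 = -w₀x(7L⁴-10L²x²+3x⁴)/(360LEI) = -14·(24/5)·(7·6⁴-10·6²·(24/5)²+3·(24/5)⁴)/(360·6·10000) = -72009/9765625 m
Superposition: y = Σ y_i = -187027/29296875 m ≈ -0.006384 m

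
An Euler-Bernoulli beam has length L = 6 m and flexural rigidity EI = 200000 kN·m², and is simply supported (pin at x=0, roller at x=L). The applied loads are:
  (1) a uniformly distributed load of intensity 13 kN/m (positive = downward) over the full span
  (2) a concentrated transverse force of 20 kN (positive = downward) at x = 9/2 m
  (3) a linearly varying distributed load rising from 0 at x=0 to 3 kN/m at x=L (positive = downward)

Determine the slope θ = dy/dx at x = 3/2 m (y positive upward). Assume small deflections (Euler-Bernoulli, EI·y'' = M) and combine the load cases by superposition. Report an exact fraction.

Load 1 — uniform load w=13 kN/m over full span:
  θ_1 = -w(L³-6Lx²+4x³)/(24EI) = -13·(6³-6·6·(3/2)²+4·(3/2)³)/(24·200000) = -1287/3200000 rad
Load 2 — point force P=20 kN at a=9/2 m (b=L-a=3/2):
  θ_2 = -Pb(L²-b²-3x²)/(6LEI)  [x≤a] = -20·(3/2)·(6²-(3/2)²-3·(3/2)²)/(6·6·200000) = -9/80000 rad
Load 3 — triangular load w₀=3 kN/m (0→w₀ over full span):
  θ_3 = -w₀(7L⁴-30L²x²+15x⁴)/(360LEI) = -3·(7·6⁴-30·6²·(3/2)²+15·(3/2)⁴)/(360·6·200000) = -11943/256000000 rad
Superposition: θ = Σ θ_i = -143703/256000000 rad ≈ -0.000561 rad

θ(3/2) = -143703/256000000 rad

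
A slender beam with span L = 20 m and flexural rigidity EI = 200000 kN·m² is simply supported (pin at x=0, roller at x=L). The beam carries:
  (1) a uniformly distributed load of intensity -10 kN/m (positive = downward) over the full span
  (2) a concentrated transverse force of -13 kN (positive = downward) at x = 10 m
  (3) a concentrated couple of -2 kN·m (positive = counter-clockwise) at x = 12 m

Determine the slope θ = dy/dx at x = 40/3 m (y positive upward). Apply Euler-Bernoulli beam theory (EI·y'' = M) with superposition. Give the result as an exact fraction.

θ(40/3) = -724241/81000000 rad

Load 1 — uniform load w=-10 kN/m over full span:
  θ_1 = -w(L³-6Lx²+4x³)/(24EI) = -(-10)·(20³-6·20·(40/3)²+4·(40/3)³)/(24·200000) = -13/1620 rad
Load 2 — point force P=-13 kN at a=10 m (b=L-a=10):
  θ_2 = -Pa(2L²-6Lx+3x²+a²)/(6LEI)  [x>a] = -(-13)·10·(2·20²-6·20·(40/3)+3·(40/3)²+10²)/(6·20·200000) = -13/14400 rad
Load 3 — applied couple M₀=-2 kN·m at a=12 m (b=L-a=8):
  θ_3 = (M₀x²/(2L)-M₀(x-a)+C₁)/EI  [x>a] with C₁=M₀(3b²-L²)/(6L)=52/15 = ((-2)·(40/3)²/(2·20)-(-2)·((40/3)-12)+(52/15))/200000 = -31/2250000 rad
Superposition: θ = Σ θ_i = -724241/81000000 rad ≈ -0.008941 rad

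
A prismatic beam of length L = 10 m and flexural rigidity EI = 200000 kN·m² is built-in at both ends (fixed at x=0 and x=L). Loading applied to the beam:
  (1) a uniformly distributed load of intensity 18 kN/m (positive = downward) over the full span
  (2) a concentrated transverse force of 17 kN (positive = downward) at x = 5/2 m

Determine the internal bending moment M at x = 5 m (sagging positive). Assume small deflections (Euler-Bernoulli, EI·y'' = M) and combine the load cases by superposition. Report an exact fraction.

Load 1 — uniform load w=18 kN/m over full span:
  M_1 = wLx/2 - wL²/12 - wx²/2 = 18·10·5/2 - 18·10²/12 - 18·5²/2 = 75 kN·m
Load 2 — point force P=17 kN at a=5/2 m (b=L-a=15/2):
  M_2 = Pa²(a+3b)(L-x)/L³ - Pa²b/L²  [x>a] = 17·(5/2)²·((5/2)+3·(15/2))·(10-5)/10³ - 17·(5/2)²·(15/2)/10² = 85/16 kN·m
Superposition: M = Σ M_i = 1285/16 kN·m ≈ 80.312500 kN·m

M(5) = 1285/16 kN·m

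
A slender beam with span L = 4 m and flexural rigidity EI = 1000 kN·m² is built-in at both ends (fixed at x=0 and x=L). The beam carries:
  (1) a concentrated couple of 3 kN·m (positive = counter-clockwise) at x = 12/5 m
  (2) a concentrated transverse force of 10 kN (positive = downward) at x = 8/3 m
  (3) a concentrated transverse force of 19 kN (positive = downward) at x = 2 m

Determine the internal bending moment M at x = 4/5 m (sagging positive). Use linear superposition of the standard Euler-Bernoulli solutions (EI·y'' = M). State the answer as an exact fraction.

Load 1 — applied couple M₀=3 kN·m at a=12/5 m (b=L-a=8/5):
  M_1 = R_Ax - M_A  [x≤a] with R_A=27/25, M_A=24/25 = (27/25)·(4/5) - (24/25) = -12/125 kN·m
Load 2 — point force P=10 kN at a=8/3 m (b=L-a=4/3):
  M_2 = Pb²(3a+b)x/L³ - Pab²/L²  [x≤a] = 10·(4/3)²·(3·(8/3)+(4/3))·(4/5)/4³ - 10·(8/3)·(4/3)²/4² = -8/9 kN·m
Load 3 — point force P=19 kN at a=2 m (b=L-a=2):
  M_3 = Pb²(3a+b)x/L³ - Pab²/L²  [x≤a] = 19·2²·(3·2+2)·(4/5)/4³ - 19·2·2²/4² = -19/10 kN·m
Superposition: M = Σ M_i = -6491/2250 kN·m ≈ -2.884889 kN·m

M(4/5) = -6491/2250 kN·m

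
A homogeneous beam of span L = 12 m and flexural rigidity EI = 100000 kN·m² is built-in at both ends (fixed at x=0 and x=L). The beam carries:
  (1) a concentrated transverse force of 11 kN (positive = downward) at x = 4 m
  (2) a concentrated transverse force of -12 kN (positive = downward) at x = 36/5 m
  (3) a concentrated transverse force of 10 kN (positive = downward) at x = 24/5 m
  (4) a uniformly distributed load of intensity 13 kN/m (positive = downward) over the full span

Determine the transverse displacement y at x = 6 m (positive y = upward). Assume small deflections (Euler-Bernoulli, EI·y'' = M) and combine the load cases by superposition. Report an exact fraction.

y(6) = -142351/18750000 m

Load 1 — point force P=11 kN at a=4 m (b=L-a=8):
  y_1 = -Pa²(L-x)²(3bL-(3b+a)(L-x))/(6L³EI)  [x>a] = -11·4²·(12-6)²·(3·8·12-(3·8+4)·(12-6))/(6·12³·100000) = -11/15000 m
Load 2 — point force P=-12 kN at a=36/5 m (b=L-a=24/5):
  y_2 = -Pb²x²(3aL-(3a+b)x)/(6L³EI)  [x≤a] = -(-12)·(24/5)²·6²·(3·(36/5)·12-(3·(36/5)+(24/5))·6)/(6·12³·100000) = 378/390625 m
Load 3 — point force P=10 kN at a=24/5 m (b=L-a=36/5):
  y_3 = -Pa²(L-x)²(3bL-(3b+a)(L-x))/(6L³EI)  [x>a] = -10·(24/5)²·(12-6)²·(3·(36/5)·12-(3·(36/5)+(24/5))·(12-6))/(6·12³·100000) = -63/78125 m
Load 4 — uniform load w=13 kN/m over full span:
  y_4 = -wx²(L-x)²/(24EI) = -13·6²·(12-6)²/(24·100000) = -351/50000 m
Superposition: y = Σ y_i = -142351/18750000 m ≈ -0.007592 m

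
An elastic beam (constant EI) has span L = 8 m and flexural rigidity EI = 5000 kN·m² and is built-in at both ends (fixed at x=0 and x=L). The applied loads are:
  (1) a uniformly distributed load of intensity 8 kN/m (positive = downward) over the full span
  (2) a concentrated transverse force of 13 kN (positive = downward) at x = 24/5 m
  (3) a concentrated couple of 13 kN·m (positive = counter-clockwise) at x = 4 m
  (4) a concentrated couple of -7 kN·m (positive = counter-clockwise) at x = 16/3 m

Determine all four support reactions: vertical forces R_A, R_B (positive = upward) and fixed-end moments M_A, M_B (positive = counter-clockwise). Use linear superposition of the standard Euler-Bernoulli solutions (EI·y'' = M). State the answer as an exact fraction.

R_A = 227081/6000 kN, M_A = 80351/1500 kN·m, R_B = 234919/6000 kN, M_B = -81589/1500 kN·m

Load 1 — uniform load w=8 kN/m over full span:
  R_A = wL/2 = 8·8/2 = 32 kN
  M_A = wL²/12 = 8·8²/12 = 128/3 kN·m
  R_B = wL/2 = 8·8/2 = 32 kN
  M_B = -wL²/12 = -8·8²/12 = -128/3 kN·m
Load 2 — point force P=13 kN at a=24/5 m (b=L-a=16/5):
  R_A = Pb²(3a+b)/L³ = 13·(16/5)²·(3·(24/5)+(16/5))/8³ = 572/125 kN
  M_A = Pab²/L² = 13·(24/5)·(16/5)²/8² = 1248/125 kN·m
  R_B = Pa²(a+3b)/L³ = 13·(24/5)²·((24/5)+3·(16/5))/8³ = 1053/125 kN
  M_B = -Pa²b/L² = -13·(24/5)²·(16/5)/8² = -1872/125 kN·m
Load 3 — applied couple M₀=13 kN·m at a=4 m (b=L-a=4):
  R_A = 6M₀ab/L³ = 6·13·4·4/8³ = 39/16 kN
  M_A = M₀b(2a-b)/L² = 13·4·(2·4-4)/8² = 13/4 kN·m
  R_B = -6M₀ab/L³ = -6·13·4·4/8³ = -39/16 kN
  M_B = M₀a(2b-a)/L² = 13·4·(2·4-4)/8² = 13/4 kN·m
Load 4 — applied couple M₀=-7 kN·m at a=16/3 m (b=L-a=8/3):
  R_A = 6M₀ab/L³ = 6·(-7)·(16/3)·(8/3)/8³ = -7/6 kN
  M_A = M₀b(2a-b)/L² = (-7)·(8/3)·(2·(16/3)-(8/3))/8² = -7/3 kN·m
  R_B = -6M₀ab/L³ = -6·(-7)·(16/3)·(8/3)/8³ = 7/6 kN
  M_B = M₀a(2b-a)/L² = (-7)·(16/3)·(2·(8/3)-(16/3))/8² = 0 kN·m
Superposition: R_A = 227081/6000 kN, M_A = 80351/1500 kN·m, R_B = 234919/6000 kN, M_B = -81589/1500 kN·m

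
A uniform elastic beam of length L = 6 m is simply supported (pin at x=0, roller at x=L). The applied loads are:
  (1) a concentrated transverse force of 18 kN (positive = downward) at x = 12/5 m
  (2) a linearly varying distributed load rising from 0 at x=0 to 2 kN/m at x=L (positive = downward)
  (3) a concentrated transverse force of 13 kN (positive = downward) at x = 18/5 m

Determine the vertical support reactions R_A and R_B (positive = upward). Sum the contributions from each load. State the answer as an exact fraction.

R_A = 18 kN, R_B = 19 kN

Load 1 — point force P=18 kN at a=12/5 m (b=L-a=18/5):
  R_A = Pb/L = 18·(18/5)/6 = 54/5 kN
  R_B = Pa/L = 18·(12/5)/6 = 36/5 kN
Load 2 — triangular load w₀=2 kN/m (0→w₀ over full span):
  R_A = w₀L/6 = 2·6/6 = 2 kN
  R_B = w₀L/3 = 2·6/3 = 4 kN
Load 3 — point force P=13 kN at a=18/5 m (b=L-a=12/5):
  R_A = Pb/L = 13·(12/5)/6 = 26/5 kN
  R_B = Pa/L = 13·(18/5)/6 = 39/5 kN
Superposition: R_A = 18 kN, R_B = 19 kN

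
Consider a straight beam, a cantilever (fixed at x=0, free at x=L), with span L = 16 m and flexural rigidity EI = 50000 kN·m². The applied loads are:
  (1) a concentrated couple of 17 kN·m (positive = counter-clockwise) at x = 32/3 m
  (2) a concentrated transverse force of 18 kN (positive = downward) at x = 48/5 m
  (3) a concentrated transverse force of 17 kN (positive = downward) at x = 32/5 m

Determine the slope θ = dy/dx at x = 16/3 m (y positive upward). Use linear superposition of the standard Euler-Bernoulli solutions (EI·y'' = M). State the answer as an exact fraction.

θ(16/3) = -2569/140625 rad

Load 1 — applied couple M₀=17 kN·m at a=32/3 m (b=L-a=16/3):
  θ_1 = M₀x/EI  [x≤a] = 17·(16/3)/50000 = 17/9375 rad
Load 2 — point force P=18 kN at a=48/5 m (b=L-a=32/5):
  θ_2 = -Px(2a-x)/(2EI)  [x≤a] = -18·(16/3)·(2·(48/5)-(16/3))/(2·50000) = -208/15625 rad
Load 3 — point force P=17 kN at a=32/5 m (b=L-a=48/5):
  θ_3 = -Px(2a-x)/(2EI)  [x≤a] = -17·(16/3)·(2·(32/5)-(16/3))/(2·50000) = -952/140625 rad
Superposition: θ = Σ θ_i = -2569/140625 rad ≈ -0.018268 rad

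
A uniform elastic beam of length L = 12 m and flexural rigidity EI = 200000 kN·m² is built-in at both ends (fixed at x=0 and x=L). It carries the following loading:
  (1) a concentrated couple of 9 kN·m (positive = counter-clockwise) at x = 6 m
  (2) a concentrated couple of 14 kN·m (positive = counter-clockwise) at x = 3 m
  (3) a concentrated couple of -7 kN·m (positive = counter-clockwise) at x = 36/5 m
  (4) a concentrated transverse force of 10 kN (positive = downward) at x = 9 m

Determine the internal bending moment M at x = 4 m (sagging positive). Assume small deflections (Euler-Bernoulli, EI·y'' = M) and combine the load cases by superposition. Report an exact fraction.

M(4) = -437/100 kN·m

Load 1 — applied couple M₀=9 kN·m at a=6 m (b=L-a=6):
  M_1 = R_Ax - M_A  [x≤a] with R_A=9/8, M_A=9/4 = (9/8)·4 - (9/4) = 9/4 kN·m
Load 2 — applied couple M₀=14 kN·m at a=3 m (b=L-a=9):
  M_2 = R_Ax - M_A - M₀  [x>a] with R_A=21/16, M_A=-21/8 = (21/16)·4 - (-21/8) - 14 = -49/8 kN·m
Load 3 — applied couple M₀=-7 kN·m at a=36/5 m (b=L-a=24/5):
  M_3 = R_Ax - M_A  [x≤a] with R_A=-21/25, M_A=-56/25 = (-21/25)·4 - (-56/25) = -28/25 kN·m
Load 4 — point force P=10 kN at a=9 m (b=L-a=3):
  M_4 = Pb²(3a+b)x/L³ - Pab²/L²  [x≤a] = 10·3²·(3·9+3)·4/12³ - 10·9·3²/12² = 5/8 kN·m
Superposition: M = Σ M_i = -437/100 kN·m ≈ -4.370000 kN·m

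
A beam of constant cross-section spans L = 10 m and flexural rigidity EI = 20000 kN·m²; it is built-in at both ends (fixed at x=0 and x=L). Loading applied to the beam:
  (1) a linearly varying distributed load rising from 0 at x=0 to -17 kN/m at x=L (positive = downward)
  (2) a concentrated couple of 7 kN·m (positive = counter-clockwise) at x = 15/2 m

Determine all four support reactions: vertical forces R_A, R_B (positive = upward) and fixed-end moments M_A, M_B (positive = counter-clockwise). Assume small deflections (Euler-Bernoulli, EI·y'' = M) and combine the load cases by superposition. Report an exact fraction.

Load 1 — triangular load w₀=-17 kN/m (0→w₀ over full span):
  R_A = 3w₀L/20 = 3·(-17)·10/20 = -51/2 kN
  M_A = w₀L²/30 = (-17)·10²/30 = -170/3 kN·m
  R_B = 7w₀L/20 = 7·(-17)·10/20 = -119/2 kN
  M_B = -w₀L²/20 = -(-17)·10²/20 = 85 kN·m
Load 2 — applied couple M₀=7 kN·m at a=15/2 m (b=L-a=5/2):
  R_A = 6M₀ab/L³ = 6·7·(15/2)·(5/2)/10³ = 63/80 kN
  M_A = M₀b(2a-b)/L² = 7·(5/2)·(2·(15/2)-(5/2))/10² = 35/16 kN·m
  R_B = -6M₀ab/L³ = -6·7·(15/2)·(5/2)/10³ = -63/80 kN
  M_B = M₀a(2b-a)/L² = 7·(15/2)·(2·(5/2)-(15/2))/10² = -21/16 kN·m
Superposition: R_A = -1977/80 kN, M_A = -2615/48 kN·m, R_B = -4823/80 kN, M_B = 1339/16 kN·m

R_A = -1977/80 kN, M_A = -2615/48 kN·m, R_B = -4823/80 kN, M_B = 1339/16 kN·m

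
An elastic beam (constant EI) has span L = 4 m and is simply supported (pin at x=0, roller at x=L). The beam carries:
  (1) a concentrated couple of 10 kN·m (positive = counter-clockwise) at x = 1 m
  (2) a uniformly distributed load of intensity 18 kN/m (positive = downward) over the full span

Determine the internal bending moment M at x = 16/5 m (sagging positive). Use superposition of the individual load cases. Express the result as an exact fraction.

Load 1 — applied couple M₀=10 kN·m at a=1 m (b=L-a=3):
  M_1 = M₀x/L - M₀  [x>a] = 10·(16/5)/4 - 10 = -2 kN·m
Load 2 — uniform load w=18 kN/m over full span:
  M_2 = wx(L-x)/2 = 18·(16/5)·(4-(16/5))/2 = 576/25 kN·m
Superposition: M = Σ M_i = 526/25 kN·m ≈ 21.040000 kN·m

M(16/5) = 526/25 kN·m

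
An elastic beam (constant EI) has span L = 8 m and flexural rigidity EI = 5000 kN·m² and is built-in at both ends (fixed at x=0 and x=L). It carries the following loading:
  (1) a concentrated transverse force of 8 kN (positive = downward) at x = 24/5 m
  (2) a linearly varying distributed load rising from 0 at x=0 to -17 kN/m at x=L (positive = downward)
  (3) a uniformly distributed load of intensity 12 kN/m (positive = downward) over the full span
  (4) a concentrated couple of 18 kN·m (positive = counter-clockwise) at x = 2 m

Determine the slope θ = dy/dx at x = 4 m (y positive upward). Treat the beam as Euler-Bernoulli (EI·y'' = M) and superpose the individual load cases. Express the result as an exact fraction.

θ(4) = 353/7500000 rad

Load 1 — point force P=8 kN at a=24/5 m (b=L-a=16/5):
  θ_1 = -Pb²x(2aL-(3a+b)x)/(2L³EI)  [x≤a] = -8·(16/5)²·4·(2·(24/5)·8-(3·(24/5)+(16/5))·4)/(2·8³·5000) = -32/78125 rad
Load 2 — triangular load w₀=-17 kN/m (0→w₀ over full span):
  θ_2 = -w₀(2x(L-x)(L-2x)(x+2L)+x²(L-x)²)/(120LEI) = -(-17)·(2·4·(8-4)·(8-2·4)·(4+2·8)+4²·(8-4)²)/(120·8·5000) = 17/18750 rad
Load 3 — uniform load w=12 kN/m over full span:
  θ_3 = -wx(L-x)(L-2x)/(12EI) = -12·4·(8-4)·(8-2·4)/(12·5000) = 0 rad
Load 4 — applied couple M₀=18 kN·m at a=2 m (b=L-a=6):
  θ_4 = (R_Ax²/2 - M_Ax - M₀(x-a))/EI  [x>a] with R_A=81/32, M_A=-27/8 = ((81/32)·4²/2 - (-27/8)·4 - 18·(4-2))/5000 = -9/20000 rad
Superposition: θ = Σ θ_i = 353/7500000 rad ≈ 0.000047 rad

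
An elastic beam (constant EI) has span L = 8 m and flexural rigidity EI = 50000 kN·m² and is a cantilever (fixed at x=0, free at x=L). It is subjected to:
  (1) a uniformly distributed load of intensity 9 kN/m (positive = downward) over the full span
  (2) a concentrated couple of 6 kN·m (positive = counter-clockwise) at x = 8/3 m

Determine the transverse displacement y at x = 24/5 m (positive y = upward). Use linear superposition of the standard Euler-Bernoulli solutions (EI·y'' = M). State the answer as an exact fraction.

Load 1 — uniform load w=9 kN/m over full span:
  y_1 = -wx²(x²-4Lx+6L²)/(24EI) = -9·(24/5)²·((24/5)²-4·8·(24/5)+6·8²)/(24·50000) = -85536/1953125 m
Load 2 — applied couple M₀=6 kN·m at a=8/3 m (b=L-a=16/3):
  y_2 = M₀a(2x-a)/(2EI)  [x>a] = 6·(8/3)·(2·(24/5)-(8/3))/(2·50000) = 52/46875 m
Superposition: y = Σ y_i = -250108/5859375 m ≈ -0.042685 m

y(24/5) = -250108/5859375 m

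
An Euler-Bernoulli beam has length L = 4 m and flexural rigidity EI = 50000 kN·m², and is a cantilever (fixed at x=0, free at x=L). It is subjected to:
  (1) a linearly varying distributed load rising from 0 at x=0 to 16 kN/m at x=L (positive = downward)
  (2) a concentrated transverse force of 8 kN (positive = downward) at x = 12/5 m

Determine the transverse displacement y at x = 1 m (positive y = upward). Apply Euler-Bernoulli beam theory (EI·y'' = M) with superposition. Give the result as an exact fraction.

y(1) = -1369/1500000 m

Load 1 — triangular load w₀=16 kN/m (0→w₀ over full span):
  y_1 = (w₀Lx³/12-w₀L²x²/6-w₀x⁵/(120L))/EI = (16·4·1³/12-16·4²·1²/6-16·1⁵/(120·4))/50000 = -1121/1500000 m
Load 2 — point force P=8 kN at a=12/5 m (b=L-a=8/5):
  y_2 = -Px²(3a-x)/(6EI)  [x≤a] = -8·1²·(3·(12/5)-1)/(6·50000) = -31/187500 m
Superposition: y = Σ y_i = -1369/1500000 m ≈ -0.000913 m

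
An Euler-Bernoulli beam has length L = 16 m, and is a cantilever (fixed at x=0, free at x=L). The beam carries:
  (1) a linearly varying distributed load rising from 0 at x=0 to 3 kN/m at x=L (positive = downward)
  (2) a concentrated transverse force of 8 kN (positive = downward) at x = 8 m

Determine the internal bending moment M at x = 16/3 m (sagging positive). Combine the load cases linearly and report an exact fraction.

Load 1 — triangular load w₀=3 kN/m (0→w₀ over full span):
  M_1 = w₀Lx/2 - w₀L²/3 - w₀x³/(6L) = 3·16·(16/3)/2 - 3·16²/3 - 3·(16/3)³/(6·16) = -3584/27 kN·m
Load 2 — point force P=8 kN at a=8 m (b=L-a=8):
  M_2 = -P(a-x)  [x≤a] = -8·(8-(16/3)) = -64/3 kN·m
Superposition: M = Σ M_i = -4160/27 kN·m ≈ -154.074074 kN·m

M(16/3) = -4160/27 kN·m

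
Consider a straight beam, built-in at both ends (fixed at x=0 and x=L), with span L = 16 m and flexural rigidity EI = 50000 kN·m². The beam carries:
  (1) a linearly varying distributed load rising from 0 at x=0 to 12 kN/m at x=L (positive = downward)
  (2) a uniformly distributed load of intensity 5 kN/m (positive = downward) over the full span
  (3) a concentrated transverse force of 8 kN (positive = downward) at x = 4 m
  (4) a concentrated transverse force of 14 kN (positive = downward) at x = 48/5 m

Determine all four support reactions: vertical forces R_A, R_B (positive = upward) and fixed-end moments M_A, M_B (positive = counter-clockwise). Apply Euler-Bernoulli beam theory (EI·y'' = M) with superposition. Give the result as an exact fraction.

Load 1 — triangular load w₀=12 kN/m (0→w₀ over full span):
  R_A = 3w₀L/20 = 3·12·16/20 = 144/5 kN
  M_A = w₀L²/30 = 12·16²/30 = 512/5 kN·m
  R_B = 7w₀L/20 = 7·12·16/20 = 336/5 kN
  M_B = -w₀L²/20 = -12·16²/20 = -768/5 kN·m
Load 2 — uniform load w=5 kN/m over full span:
  R_A = wL/2 = 5·16/2 = 40 kN
  M_A = wL²/12 = 5·16²/12 = 320/3 kN·m
  R_B = wL/2 = 5·16/2 = 40 kN
  M_B = -wL²/12 = -5·16²/12 = -320/3 kN·m
Load 3 — point force P=8 kN at a=4 m (b=L-a=12):
  R_A = Pb²(3a+b)/L³ = 8·12²·(3·4+12)/16³ = 27/4 kN
  M_A = Pab²/L² = 8·4·12²/16² = 18 kN·m
  R_B = Pa²(a+3b)/L³ = 8·4²·(4+3·12)/16³ = 5/4 kN
  M_B = -Pa²b/L² = -8·4²·12/16² = -6 kN·m
Load 4 — point force P=14 kN at a=48/5 m (b=L-a=32/5):
  R_A = Pb²(3a+b)/L³ = 14·(32/5)²·(3·(48/5)+(32/5))/16³ = 616/125 kN
  M_A = Pab²/L² = 14·(48/5)·(32/5)²/16² = 2688/125 kN·m
  R_B = Pa²(a+3b)/L³ = 14·(48/5)²·((48/5)+3·(32/5))/16³ = 1134/125 kN
  M_B = -Pa²b/L² = -14·(48/5)²·(32/5)/16² = -4032/125 kN·m
Superposition: R_A = 40239/500 kN, M_A = 93214/375 kN·m, R_B = 58761/500 kN, M_B = -111946/375 kN·m

R_A = 40239/500 kN, M_A = 93214/375 kN·m, R_B = 58761/500 kN, M_B = -111946/375 kN·m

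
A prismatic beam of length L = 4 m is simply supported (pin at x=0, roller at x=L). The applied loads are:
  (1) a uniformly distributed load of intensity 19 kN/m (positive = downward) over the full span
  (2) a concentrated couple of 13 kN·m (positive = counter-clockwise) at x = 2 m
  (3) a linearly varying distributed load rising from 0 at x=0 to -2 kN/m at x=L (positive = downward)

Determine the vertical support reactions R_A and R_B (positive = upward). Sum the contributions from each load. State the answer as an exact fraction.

R_A = 479/12 kN, R_B = 385/12 kN

Load 1 — uniform load w=19 kN/m over full span:
  R_A = wL/2 = 19·4/2 = 38 kN
  R_B = wL/2 = 19·4/2 = 38 kN
Load 2 — applied couple M₀=13 kN·m at a=2 m (b=L-a=2):
  R_A = M₀/L = 13/4 kN
  R_B = -M₀/L = -13/4 kN
Load 3 — triangular load w₀=-2 kN/m (0→w₀ over full span):
  R_A = w₀L/6 = (-2)·4/6 = -4/3 kN
  R_B = w₀L/3 = (-2)·4/3 = -8/3 kN
Superposition: R_A = 479/12 kN, R_B = 385/12 kN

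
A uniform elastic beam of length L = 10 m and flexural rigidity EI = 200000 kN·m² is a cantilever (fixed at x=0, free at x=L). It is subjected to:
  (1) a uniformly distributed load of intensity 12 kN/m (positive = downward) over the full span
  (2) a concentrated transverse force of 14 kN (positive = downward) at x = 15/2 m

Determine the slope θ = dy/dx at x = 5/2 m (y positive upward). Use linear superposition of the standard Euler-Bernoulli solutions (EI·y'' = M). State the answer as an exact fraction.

Load 1 — uniform load w=12 kN/m over full span:
  θ_1 = -wx(x²-3Lx+3L²)/(6EI) = -12·(5/2)·((5/2)²-3·10·(5/2)+3·10²)/(6·200000) = -37/6400 rad
Load 2 — point force P=14 kN at a=15/2 m (b=L-a=5/2):
  θ_2 = -Px(2a-x)/(2EI)  [x≤a] = -14·(5/2)·(2·(15/2)-(5/2))/(2·200000) = -7/6400 rad
Superposition: θ = Σ θ_i = -11/1600 rad ≈ -0.006875 rad

θ(5/2) = -11/1600 rad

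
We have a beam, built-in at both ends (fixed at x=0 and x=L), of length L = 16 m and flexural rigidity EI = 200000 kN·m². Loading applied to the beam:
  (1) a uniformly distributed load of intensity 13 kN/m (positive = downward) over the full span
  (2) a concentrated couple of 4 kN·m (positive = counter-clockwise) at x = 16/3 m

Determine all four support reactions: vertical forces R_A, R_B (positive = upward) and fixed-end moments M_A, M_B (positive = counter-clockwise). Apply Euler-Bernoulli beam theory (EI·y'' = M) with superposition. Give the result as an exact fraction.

Load 1 — uniform load w=13 kN/m over full span:
  R_A = wL/2 = 13·16/2 = 104 kN
  M_A = wL²/12 = 13·16²/12 = 832/3 kN·m
  R_B = wL/2 = 13·16/2 = 104 kN
  M_B = -wL²/12 = -13·16²/12 = -832/3 kN·m
Load 2 — applied couple M₀=4 kN·m at a=16/3 m (b=L-a=32/3):
  R_A = 6M₀ab/L³ = 6·4·(16/3)·(32/3)/16³ = 1/3 kN
  M_A = M₀b(2a-b)/L² = 4·(32/3)·(2·(16/3)-(32/3))/16² = 0 kN·m
  R_B = -6M₀ab/L³ = -6·4·(16/3)·(32/3)/16³ = -1/3 kN
  M_B = M₀a(2b-a)/L² = 4·(16/3)·(2·(32/3)-(16/3))/16² = 4/3 kN·m
Superposition: R_A = 313/3 kN, M_A = 832/3 kN·m, R_B = 311/3 kN, M_B = -276 kN·m

R_A = 313/3 kN, M_A = 832/3 kN·m, R_B = 311/3 kN, M_B = -276 kN·m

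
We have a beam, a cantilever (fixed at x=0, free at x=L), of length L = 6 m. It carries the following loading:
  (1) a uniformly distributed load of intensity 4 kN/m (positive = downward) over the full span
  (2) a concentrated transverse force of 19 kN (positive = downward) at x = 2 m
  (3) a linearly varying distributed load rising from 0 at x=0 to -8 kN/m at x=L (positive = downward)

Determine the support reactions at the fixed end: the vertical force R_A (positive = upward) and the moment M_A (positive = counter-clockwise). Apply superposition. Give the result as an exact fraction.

Load 1 — uniform load w=4 kN/m over full span:
  R_A = wL = 4·6 = 24 kN
  M_A = wL²/2 = 4·6²/2 = 72 kN·m
Load 2 — point force P=19 kN at a=2 m (b=L-a=4):
  R_A = P = 19 kN
  M_A = Pa = 19·2 = 38 kN·m
Load 3 — triangular load w₀=-8 kN/m (0→w₀ over full span):
  R_A = w₀L/2 = (-8)·6/2 = -24 kN
  M_A = w₀L²/3 = (-8)·6²/3 = -96 kN·m
Superposition: R_A = 19 kN, M_A = 14 kN·m

R_A = 19 kN, M_A = 14 kN·m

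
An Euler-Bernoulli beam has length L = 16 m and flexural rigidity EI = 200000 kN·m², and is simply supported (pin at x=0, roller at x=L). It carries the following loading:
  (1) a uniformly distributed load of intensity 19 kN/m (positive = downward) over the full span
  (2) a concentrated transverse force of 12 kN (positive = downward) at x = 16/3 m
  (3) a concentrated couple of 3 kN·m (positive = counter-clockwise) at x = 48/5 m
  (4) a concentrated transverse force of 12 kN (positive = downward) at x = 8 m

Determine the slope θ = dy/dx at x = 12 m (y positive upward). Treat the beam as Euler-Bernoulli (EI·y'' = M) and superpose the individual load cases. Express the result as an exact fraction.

θ(12) = 3368489/270000000 rad

Load 1 — uniform load w=19 kN/m over full span:
  θ_1 = -w(L³-6Lx²+4x³)/(24EI) = -19·(16³-6·16·12²+4·12³)/(24·200000) = 209/18750 rad
Load 2 — point force P=12 kN at a=16/3 m (b=L-a=32/3):
  θ_2 = -Pa(2L²-6Lx+3x²+a²)/(6LEI)  [x>a] = -12·(16/3)·(2·16²-6·16·12+3·12²+(16/3)²)/(6·16·200000) = 101/168750 rad
Load 3 — applied couple M₀=3 kN·m at a=48/5 m (b=L-a=32/5):
  θ_3 = (M₀x²/(2L)-M₀(x-a)+C₁)/EI  [x>a] with C₁=M₀(3b²-L²)/(6L)=-104/25 = (3·12²/(2·16)-3·(12-(48/5))+(-104/25))/200000 = 107/10000000 rad
Load 4 — point force P=12 kN at a=8 m (b=L-a=8):
  θ_4 = -Pa(2L²-6Lx+3x²+a²)/(6LEI)  [x>a] = -12·8·(2·16²-6·16·12+3·12²+8²)/(6·16·200000) = 9/12500 rad
Superposition: θ = Σ θ_i = 3368489/270000000 rad ≈ 0.012476 rad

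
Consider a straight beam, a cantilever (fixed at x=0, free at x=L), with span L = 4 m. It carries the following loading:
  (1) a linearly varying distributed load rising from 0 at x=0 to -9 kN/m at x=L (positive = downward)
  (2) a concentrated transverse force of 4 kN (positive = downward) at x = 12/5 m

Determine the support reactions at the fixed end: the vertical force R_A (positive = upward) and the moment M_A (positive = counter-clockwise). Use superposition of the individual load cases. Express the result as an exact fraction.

R_A = -14 kN, M_A = -192/5 kN·m

Load 1 — triangular load w₀=-9 kN/m (0→w₀ over full span):
  R_A = w₀L/2 = (-9)·4/2 = -18 kN
  M_A = w₀L²/3 = (-9)·4²/3 = -48 kN·m
Load 2 — point force P=4 kN at a=12/5 m (b=L-a=8/5):
  R_A = P = 4 kN
  M_A = Pa = 4·(12/5) = 48/5 kN·m
Superposition: R_A = -14 kN, M_A = -192/5 kN·m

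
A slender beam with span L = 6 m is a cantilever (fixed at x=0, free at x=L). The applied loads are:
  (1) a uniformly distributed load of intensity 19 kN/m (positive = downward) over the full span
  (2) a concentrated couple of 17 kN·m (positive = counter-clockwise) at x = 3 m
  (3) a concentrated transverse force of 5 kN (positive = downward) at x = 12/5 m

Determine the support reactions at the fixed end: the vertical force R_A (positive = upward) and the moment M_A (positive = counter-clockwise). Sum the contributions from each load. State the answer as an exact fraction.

Load 1 — uniform load w=19 kN/m over full span:
  R_A = wL = 19·6 = 114 kN
  M_A = wL²/2 = 19·6²/2 = 342 kN·m
Load 2 — applied couple M₀=17 kN·m at a=3 m (b=L-a=3):
  R_A = 0 kN
  M_A = -M₀ = -17 kN·m
Load 3 — point force P=5 kN at a=12/5 m (b=L-a=18/5):
  R_A = P = 5 kN
  M_A = Pa = 5·(12/5) = 12 kN·m
Superposition: R_A = 119 kN, M_A = 337 kN·m

R_A = 119 kN, M_A = 337 kN·m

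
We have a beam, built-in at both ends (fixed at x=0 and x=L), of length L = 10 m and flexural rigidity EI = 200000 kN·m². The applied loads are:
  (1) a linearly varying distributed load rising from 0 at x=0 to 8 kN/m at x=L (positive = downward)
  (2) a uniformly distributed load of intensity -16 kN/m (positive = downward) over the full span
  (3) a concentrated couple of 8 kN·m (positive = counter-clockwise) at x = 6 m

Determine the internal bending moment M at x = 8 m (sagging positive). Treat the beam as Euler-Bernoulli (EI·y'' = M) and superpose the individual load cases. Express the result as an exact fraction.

M(8) = 632/125 kN·m

Load 1 — triangular load w₀=8 kN/m (0→w₀ over full span):
  M_1 = 3w₀Lx/20 - w₀L²/30 - w₀x³/(6L) = 3·8·10·8/20 - 8·10²/30 - 8·8³/(6·10) = 16/15 kN·m
Load 2 — uniform load w=-16 kN/m over full span:
  M_2 = wLx/2 - wL²/12 - wx²/2 = (-16)·10·8/2 - (-16)·10²/12 - (-16)·8²/2 = 16/3 kN·m
Load 3 — applied couple M₀=8 kN·m at a=6 m (b=L-a=4):
  M_3 = R_Ax - M_A - M₀  [x>a] with R_A=144/125, M_A=64/25 = (144/125)·8 - (64/25) - 8 = -168/125 kN·m
Superposition: M = Σ M_i = 632/125 kN·m ≈ 5.056000 kN·m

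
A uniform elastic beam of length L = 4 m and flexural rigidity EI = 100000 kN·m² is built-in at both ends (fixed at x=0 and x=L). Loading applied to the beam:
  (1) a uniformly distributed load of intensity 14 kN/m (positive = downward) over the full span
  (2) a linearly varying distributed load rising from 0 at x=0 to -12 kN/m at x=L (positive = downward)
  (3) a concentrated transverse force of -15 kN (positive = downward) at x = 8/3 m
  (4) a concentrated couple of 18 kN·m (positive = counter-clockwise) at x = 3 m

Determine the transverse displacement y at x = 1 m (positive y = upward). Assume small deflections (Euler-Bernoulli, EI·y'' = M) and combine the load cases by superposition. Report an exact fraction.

Load 1 — uniform load w=14 kN/m over full span:
  y_1 = -wx²(L-x)²/(24EI) = -14·1²·(4-1)²/(24·100000) = -21/400000 m
Load 2 — triangular load w₀=-12 kN/m (0→w₀ over full span):
  y_2 = -w₀x²(L-x)²(x+2L)/(120LEI) = -(-12)·1²·(4-1)²·(1+2·4)/(120·4·100000) = 81/4000000 m
Load 3 — point force P=-15 kN at a=8/3 m (b=L-a=4/3):
  y_3 = -Pb²x²(3aL-(3a+b)x)/(6L³EI)  [x≤a] = -(-15)·(4/3)²·1²·(3·(8/3)·4-(3·(8/3)+(4/3))·1)/(6·4³·100000) = 17/1080000 m
Load 4 — applied couple M₀=18 kN·m at a=3 m (b=L-a=1):
  y_4 = (R_Ax³/6 - M_Ax²/2)/EI  [x≤a] with R_A=81/16, M_A=45/8 = ((81/16)·1³/6 - (45/8)·1²/2)/100000 = -63/3200000 m
Superposition: y = Σ y_i = -15637/432000000 m ≈ -0.000036 m

y(1) = -15637/432000000 m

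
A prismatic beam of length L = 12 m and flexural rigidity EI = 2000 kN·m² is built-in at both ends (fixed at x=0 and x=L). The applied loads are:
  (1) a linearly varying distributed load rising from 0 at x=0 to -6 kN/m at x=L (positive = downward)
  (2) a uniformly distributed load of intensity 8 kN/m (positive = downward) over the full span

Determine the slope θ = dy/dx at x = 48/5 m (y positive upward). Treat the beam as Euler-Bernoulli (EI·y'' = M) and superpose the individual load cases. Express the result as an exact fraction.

Load 1 — triangular load w₀=-6 kN/m (0→w₀ over full span):
  θ_1 = -w₀(2x(L-x)(L-2x)(x+2L)+x²(L-x)²)/(120LEI) = -(-6)·(2·(48/5)·(12-(48/5))·(12-2·(48/5))·((48/5)+2·12)+(48/5)²·(12-(48/5))²)/(120·12·2000) = -1728/78125 rad
Load 2 — uniform load w=8 kN/m over full span:
  θ_2 = -wx(L-x)(L-2x)/(12EI) = -8·(48/5)·(12-(48/5))·(12-2·(48/5))/(12·2000) = 864/15625 rad
Superposition: θ = Σ θ_i = 2592/78125 rad ≈ 0.033178 rad

θ(48/5) = 2592/78125 rad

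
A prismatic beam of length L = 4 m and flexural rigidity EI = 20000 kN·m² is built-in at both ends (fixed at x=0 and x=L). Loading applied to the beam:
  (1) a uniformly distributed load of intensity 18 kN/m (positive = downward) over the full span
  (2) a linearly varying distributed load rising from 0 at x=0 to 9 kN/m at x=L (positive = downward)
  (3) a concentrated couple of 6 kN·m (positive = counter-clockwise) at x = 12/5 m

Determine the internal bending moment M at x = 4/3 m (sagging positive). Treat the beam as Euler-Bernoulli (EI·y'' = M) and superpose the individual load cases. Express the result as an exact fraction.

Load 1 — uniform load w=18 kN/m over full span:
  M_1 = wLx/2 - wL²/12 - wx²/2 = 18·4·(4/3)/2 - 18·4²/12 - 18·(4/3)²/2 = 8 kN·m
Load 2 — triangular load w₀=9 kN/m (0→w₀ over full span):
  M_2 = 3w₀Lx/20 - w₀L²/30 - w₀x³/(6L) = 3·9·4·(4/3)/20 - 9·4²/30 - 9·(4/3)³/(6·4) = 68/45 kN·m
Load 3 — applied couple M₀=6 kN·m at a=12/5 m (b=L-a=8/5):
  M_3 = R_Ax - M_A  [x≤a] with R_A=54/25, M_A=48/25 = (54/25)·(4/3) - (48/25) = 24/25 kN·m
Superposition: M = Σ M_i = 2356/225 kN·m ≈ 10.471111 kN·m

M(4/3) = 2356/225 kN·m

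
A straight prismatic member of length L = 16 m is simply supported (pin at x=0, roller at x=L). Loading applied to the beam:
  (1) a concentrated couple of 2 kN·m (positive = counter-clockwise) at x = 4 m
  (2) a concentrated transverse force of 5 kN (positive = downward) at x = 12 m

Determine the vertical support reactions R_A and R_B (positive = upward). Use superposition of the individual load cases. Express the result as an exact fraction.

Load 1 — applied couple M₀=2 kN·m at a=4 m (b=L-a=12):
  R_A = M₀/L = 2/16 = 1/8 kN
  R_B = -M₀/L = -2/16 = -1/8 kN
Load 2 — point force P=5 kN at a=12 m (b=L-a=4):
  R_A = Pb/L = 5·4/16 = 5/4 kN
  R_B = Pa/L = 5·12/16 = 15/4 kN
Superposition: R_A = 11/8 kN, R_B = 29/8 kN

R_A = 11/8 kN, R_B = 29/8 kN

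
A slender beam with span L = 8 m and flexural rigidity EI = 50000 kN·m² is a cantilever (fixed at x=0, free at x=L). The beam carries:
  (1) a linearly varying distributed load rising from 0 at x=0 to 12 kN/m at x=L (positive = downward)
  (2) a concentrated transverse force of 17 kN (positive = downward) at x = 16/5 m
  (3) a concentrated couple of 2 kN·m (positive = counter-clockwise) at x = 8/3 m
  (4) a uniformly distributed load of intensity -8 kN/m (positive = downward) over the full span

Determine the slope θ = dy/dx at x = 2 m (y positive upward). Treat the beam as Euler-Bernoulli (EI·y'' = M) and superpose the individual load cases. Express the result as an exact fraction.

Load 1 — triangular load w₀=12 kN/m (0→w₀ over full span):
  θ_1 = (w₀Lx²/4-w₀L²x/3-w₀x⁴/(24L))/EI = (12·8·2²/4-12·8²·2/3-12·2⁴/(24·8))/50000 = -417/50000 rad
Load 2 — point force P=17 kN at a=16/5 m (b=L-a=24/5):
  θ_2 = -Px(2a-x)/(2EI)  [x≤a] = -17·2·(2·(16/5)-2)/(2·50000) = -187/125000 rad
Load 3 — applied couple M₀=2 kN·m at a=8/3 m (b=L-a=16/3):
  θ_3 = M₀x/EI  [x≤a] = 2·2/50000 = 1/12500 rad
Load 4 — uniform load w=-8 kN/m over full span:
  θ_4 = -wx(x²-3Lx+3L²)/(6EI) = -(-8)·2·(2²-3·8·2+3·8²)/(6·50000) = 74/9375 rad
Superposition: θ = Σ θ_i = -1397/750000 rad ≈ -0.001863 rad

θ(2) = -1397/750000 rad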